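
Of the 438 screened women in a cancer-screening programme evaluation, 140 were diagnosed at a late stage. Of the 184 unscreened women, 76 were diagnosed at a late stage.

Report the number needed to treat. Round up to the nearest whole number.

NNT: 11

risk, screened women = 140/438 = 0.319635
risk, unscreened women = 76/184 = 0.413043
absolute risk difference = 0.093409
1 / 0.093409 = 10.706 → round up → 11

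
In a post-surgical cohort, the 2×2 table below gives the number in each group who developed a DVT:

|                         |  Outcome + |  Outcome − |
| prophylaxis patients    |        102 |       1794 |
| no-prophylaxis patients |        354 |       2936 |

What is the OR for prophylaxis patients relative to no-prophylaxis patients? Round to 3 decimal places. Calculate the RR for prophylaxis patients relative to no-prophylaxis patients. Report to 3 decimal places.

OR = 0.472; RR = 0.500

OR = (102 × 2936) / (1794 × 354) = 299472/635076 ≈ 0.472
risk, prophylaxis patients = 102/1896 = 0.0538
risk, no-prophylaxis patients = 354/3290 = 0.1076
RR = 0.0538 / 0.1076 = 0.500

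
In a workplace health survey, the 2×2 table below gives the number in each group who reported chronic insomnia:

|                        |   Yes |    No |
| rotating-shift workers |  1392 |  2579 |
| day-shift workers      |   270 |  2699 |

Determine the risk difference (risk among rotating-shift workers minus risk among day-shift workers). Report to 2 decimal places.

risk, rotating-shift workers = 1392/3971 = 0.3505
risk, day-shift workers = 270/2969 = 0.0909
risk difference = 0.3505 − 0.0909 = 0.26

RD ≈ 0.26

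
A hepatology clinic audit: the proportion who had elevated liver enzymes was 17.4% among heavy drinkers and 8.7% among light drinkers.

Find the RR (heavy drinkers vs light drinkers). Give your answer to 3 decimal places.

RR = 0.1740 / 0.0870 = 2.000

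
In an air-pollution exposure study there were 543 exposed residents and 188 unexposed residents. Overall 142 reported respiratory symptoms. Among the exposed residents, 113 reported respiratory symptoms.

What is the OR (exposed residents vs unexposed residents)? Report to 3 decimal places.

1.441

exposed residents without the outcome: 543 − 113 = 430
unexposed residents with the outcome: 142 − 113 = 29
unexposed residents without the outcome: 188 − 29 = 159
odds, exposed residents = 113/430 = 0.2628
odds, unexposed residents = 29/159 = 0.1824
OR = 0.2628 / 0.1824 = 1.441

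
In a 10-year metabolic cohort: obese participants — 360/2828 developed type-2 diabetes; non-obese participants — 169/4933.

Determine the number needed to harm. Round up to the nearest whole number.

11

risk, obese participants = 360/2828 = 0.127298
risk, non-obese participants = 169/4933 = 0.034259
absolute risk difference = 0.093039
1 / 0.093039 = 10.748 → round up → 11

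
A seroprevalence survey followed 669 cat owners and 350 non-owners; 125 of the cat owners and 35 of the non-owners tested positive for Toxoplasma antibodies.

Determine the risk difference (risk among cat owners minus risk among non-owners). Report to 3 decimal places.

risk, cat owners = 125/669 = 0.1868
risk, non-owners = 35/350 = 0.1000
risk difference = 0.1868 − 0.1000 = 0.087

RD ≈ 0.087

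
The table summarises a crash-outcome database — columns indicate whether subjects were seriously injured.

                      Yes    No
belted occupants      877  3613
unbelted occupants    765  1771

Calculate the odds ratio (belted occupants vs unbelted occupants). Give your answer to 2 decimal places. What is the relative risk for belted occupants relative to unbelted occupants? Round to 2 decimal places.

OR = (877 × 1771) / (3613 × 765) = 1553167/2763945 ≈ 0.56
risk, belted occupants = 877/4490 = 0.1953
risk, unbelted occupants = 765/2536 = 0.3017
RR = 0.1953 / 0.3017 = 0.65

OR = 0.56; RR = 0.65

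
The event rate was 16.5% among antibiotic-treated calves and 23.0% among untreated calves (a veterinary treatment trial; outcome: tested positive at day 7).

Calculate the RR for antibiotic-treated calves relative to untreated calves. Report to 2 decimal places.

RR = 0.1650 / 0.2300 = 0.72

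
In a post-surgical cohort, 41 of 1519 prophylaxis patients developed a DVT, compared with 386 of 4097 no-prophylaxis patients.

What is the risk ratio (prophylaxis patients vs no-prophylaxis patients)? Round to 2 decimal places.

RR ≈ 0.29

risk, prophylaxis patients = 41/1519 = 0.02699
risk, no-prophylaxis patients = 386/4097 = 0.09422
RR = 0.02699 / 0.09422 = 0.29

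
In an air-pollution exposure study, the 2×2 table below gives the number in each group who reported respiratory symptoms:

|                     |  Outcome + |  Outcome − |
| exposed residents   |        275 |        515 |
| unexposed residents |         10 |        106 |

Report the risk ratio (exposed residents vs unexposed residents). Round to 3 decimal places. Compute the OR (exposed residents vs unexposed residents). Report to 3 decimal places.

RR = 4.038; OR = 5.660

risk, exposed residents = 275/790 = 0.3481
risk, unexposed residents = 10/116 = 0.0862
RR = 0.3481 / 0.0862 = 4.038
OR = (275 × 106) / (515 × 10) = 29150/5150 ≈ 5.660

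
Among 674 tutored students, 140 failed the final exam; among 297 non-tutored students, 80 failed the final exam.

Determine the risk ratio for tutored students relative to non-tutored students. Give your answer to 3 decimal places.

0.771

risk, tutored students = 140/674 = 0.2077
risk, non-tutored students = 80/297 = 0.2694
RR = 0.2077 / 0.2694 = 0.771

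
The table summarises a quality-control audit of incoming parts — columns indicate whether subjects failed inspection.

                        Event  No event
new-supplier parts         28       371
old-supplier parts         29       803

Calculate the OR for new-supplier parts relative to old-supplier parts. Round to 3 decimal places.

OR = (28 × 803) / (371 × 29) = 22484/10759 ≈ 2.090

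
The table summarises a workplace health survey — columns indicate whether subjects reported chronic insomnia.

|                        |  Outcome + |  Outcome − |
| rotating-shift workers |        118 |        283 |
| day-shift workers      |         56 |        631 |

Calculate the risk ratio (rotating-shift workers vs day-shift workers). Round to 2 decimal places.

risk, rotating-shift workers = 118/401 = 0.2943
risk, day-shift workers = 56/687 = 0.0815
RR = 0.2943 / 0.0815 = 3.61

RR ≈ 3.61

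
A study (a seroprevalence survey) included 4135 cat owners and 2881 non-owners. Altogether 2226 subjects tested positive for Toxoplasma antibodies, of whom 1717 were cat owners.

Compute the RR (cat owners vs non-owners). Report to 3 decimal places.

RR: 2.350

cat owners without the outcome: 4135 − 1717 = 2418
non-owners with the outcome: 2226 − 1717 = 509
non-owners without the outcome: 2881 − 509 = 2372
risk, cat owners = 1717/4135 = 0.4152
risk, non-owners = 509/2881 = 0.1767
RR = 0.4152 / 0.1767 = 2.350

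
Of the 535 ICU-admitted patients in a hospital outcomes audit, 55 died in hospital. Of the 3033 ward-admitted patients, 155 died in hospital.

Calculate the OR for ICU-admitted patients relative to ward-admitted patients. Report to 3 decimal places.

OR = (55 × 2878) / (480 × 155) = 158290/74400 ≈ 2.128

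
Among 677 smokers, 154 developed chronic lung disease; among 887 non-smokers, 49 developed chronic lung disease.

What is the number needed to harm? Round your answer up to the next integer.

6

risk, smokers = 154/677 = 0.227474
risk, non-smokers = 49/887 = 0.055242
absolute risk difference = 0.172232
1 / 0.172232 = 5.806 → round up → 6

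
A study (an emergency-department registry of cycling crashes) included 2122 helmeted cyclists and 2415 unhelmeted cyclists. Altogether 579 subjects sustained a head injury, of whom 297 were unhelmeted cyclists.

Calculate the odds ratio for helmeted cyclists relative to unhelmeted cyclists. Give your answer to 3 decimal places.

OR = 1.093

helmeted cyclists with the outcome: 579 − 297 = 282
helmeted cyclists without the outcome: 2122 − 282 = 1840
unhelmeted cyclists without the outcome: 2415 − 297 = 2118
OR = (282 × 2118) / (1840 × 297) = 597276/546480 ≈ 1.093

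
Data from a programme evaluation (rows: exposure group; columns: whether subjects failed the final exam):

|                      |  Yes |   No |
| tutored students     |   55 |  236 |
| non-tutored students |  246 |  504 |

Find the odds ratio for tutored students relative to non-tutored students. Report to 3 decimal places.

OR = (55 × 504) / (236 × 246) = 27720/58056 ≈ 0.477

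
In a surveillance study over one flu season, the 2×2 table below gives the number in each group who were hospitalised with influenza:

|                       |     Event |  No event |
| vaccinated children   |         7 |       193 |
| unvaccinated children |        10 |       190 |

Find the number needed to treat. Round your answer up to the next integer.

risk, vaccinated children = 7/200 = 0.035000
risk, unvaccinated children = 10/200 = 0.050000
absolute risk difference = 0.015000
1 / 0.015000 = 66.667 → round up → 67

NNT = 67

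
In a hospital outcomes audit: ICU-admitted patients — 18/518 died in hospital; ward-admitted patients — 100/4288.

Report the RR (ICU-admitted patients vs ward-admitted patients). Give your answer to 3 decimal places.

risk, ICU-admitted patients = 18/518 = 0.03475
risk, ward-admitted patients = 100/4288 = 0.02332
RR = 0.03475 / 0.02332 = 1.490

1.490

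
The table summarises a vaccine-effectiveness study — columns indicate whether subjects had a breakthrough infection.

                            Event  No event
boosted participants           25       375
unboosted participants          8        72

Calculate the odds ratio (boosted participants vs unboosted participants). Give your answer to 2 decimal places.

0.60

odds, boosted participants = 25/375 = 0.0667
odds, unboosted participants = 8/72 = 0.1111
OR = 0.0667 / 0.1111 = 0.60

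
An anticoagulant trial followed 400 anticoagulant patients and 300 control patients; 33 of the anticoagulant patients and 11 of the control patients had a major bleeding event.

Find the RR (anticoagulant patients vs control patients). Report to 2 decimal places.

2.25

risk, anticoagulant patients = 33/400 = 0.08250
risk, control patients = 11/300 = 0.03667
RR = 0.08250 / 0.03667 = 2.25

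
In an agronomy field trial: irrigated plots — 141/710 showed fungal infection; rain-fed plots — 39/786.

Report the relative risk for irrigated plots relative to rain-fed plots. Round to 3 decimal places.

risk, irrigated plots = 141/710 = 0.19859
risk, rain-fed plots = 39/786 = 0.04962
RR = 0.19859 / 0.04962 = 4.002

RR: 4.002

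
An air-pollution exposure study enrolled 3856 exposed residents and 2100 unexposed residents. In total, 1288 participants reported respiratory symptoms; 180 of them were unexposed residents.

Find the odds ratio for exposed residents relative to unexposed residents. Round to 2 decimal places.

OR: 4.30

exposed residents with the outcome: 1288 − 180 = 1108
exposed residents without the outcome: 3856 − 1108 = 2748
unexposed residents without the outcome: 2100 − 180 = 1920
OR = (1108 × 1920) / (2748 × 180) = 2127360/494640 ≈ 4.30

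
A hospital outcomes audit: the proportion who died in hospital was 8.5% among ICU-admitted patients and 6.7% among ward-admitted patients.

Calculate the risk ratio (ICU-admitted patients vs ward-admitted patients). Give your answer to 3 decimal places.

RR = 0.0850 / 0.0670 = 1.269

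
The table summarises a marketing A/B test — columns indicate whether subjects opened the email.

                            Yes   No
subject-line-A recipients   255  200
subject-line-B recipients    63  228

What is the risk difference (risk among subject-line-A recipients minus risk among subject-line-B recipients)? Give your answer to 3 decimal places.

risk, subject-line-A recipients = 255/455 = 0.5604
risk, subject-line-B recipients = 63/291 = 0.2165
risk difference = 0.5604 − 0.2165 = 0.344

0.344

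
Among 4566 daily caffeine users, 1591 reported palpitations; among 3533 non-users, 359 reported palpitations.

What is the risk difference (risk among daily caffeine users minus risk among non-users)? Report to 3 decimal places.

RD ≈ 0.247

risk, daily caffeine users = 1591/4566 = 0.3484
risk, non-users = 359/3533 = 0.1016
risk difference = 0.3484 − 0.1016 = 0.247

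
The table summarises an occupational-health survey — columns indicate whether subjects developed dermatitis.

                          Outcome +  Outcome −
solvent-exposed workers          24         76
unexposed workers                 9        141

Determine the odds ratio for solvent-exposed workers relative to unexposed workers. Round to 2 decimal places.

4.95

odds, solvent-exposed workers = 24/76 = 0.3158
odds, unexposed workers = 9/141 = 0.0638
OR = 0.3158 / 0.0638 = 4.95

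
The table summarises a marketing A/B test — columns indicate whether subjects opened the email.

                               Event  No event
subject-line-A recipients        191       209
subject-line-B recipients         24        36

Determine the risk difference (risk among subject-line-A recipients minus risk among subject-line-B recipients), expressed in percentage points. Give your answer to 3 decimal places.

RD: 7.750

risk, subject-line-A recipients = 191/400 = 0.4775
risk, subject-line-B recipients = 24/60 = 0.4000
risk difference = 0.4775 − 0.4000 = 0.0775 → 7.750 percentage points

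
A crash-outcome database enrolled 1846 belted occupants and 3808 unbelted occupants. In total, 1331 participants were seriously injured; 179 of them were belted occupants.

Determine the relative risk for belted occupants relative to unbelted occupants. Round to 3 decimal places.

0.321

belted occupants without the outcome: 1846 − 179 = 1667
unbelted occupants with the outcome: 1331 − 179 = 1152
unbelted occupants without the outcome: 3808 − 1152 = 2656
risk, belted occupants = 179/1846 = 0.0970
risk, unbelted occupants = 1152/3808 = 0.3025
RR = 0.0970 / 0.3025 = 0.321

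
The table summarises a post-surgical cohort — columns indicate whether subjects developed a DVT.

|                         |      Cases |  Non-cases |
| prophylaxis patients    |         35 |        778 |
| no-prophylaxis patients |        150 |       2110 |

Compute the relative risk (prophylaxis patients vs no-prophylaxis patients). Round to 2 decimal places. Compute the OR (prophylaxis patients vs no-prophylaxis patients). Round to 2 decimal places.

RR = 0.65; OR = 0.63

risk, prophylaxis patients = 35/813 = 0.04305
risk, no-prophylaxis patients = 150/2260 = 0.06637
RR = 0.04305 / 0.06637 = 0.65
OR = (35 × 2110) / (778 × 150) = 73850/116700 ≈ 0.63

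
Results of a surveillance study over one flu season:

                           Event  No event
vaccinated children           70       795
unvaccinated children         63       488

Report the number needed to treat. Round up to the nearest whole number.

risk, vaccinated children = 70/865 = 0.080925
risk, unvaccinated children = 63/551 = 0.114338
absolute risk difference = 0.033413
1 / 0.033413 = 29.928 → round up → 30

30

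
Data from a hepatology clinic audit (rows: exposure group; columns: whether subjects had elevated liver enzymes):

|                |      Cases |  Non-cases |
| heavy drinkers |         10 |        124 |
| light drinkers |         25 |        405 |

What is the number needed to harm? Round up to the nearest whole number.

risk, heavy drinkers = 10/134 = 0.074627
risk, light drinkers = 25/430 = 0.058140
absolute risk difference = 0.016487
1 / 0.016487 = 60.654 → round up → 61

NNH: 61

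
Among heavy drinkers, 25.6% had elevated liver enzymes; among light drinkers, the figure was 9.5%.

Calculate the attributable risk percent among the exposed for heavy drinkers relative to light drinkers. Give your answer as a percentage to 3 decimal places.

AR% = (0.2560 − 0.0950) / 0.2560 = 0.6289 → 62.891%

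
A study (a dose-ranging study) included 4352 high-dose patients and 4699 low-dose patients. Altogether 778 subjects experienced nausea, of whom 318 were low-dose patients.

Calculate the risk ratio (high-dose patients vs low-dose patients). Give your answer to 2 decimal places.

1.56

high-dose patients with the outcome: 778 − 318 = 460
high-dose patients without the outcome: 4352 − 460 = 3892
low-dose patients without the outcome: 4699 − 318 = 4381
risk, high-dose patients = 460/4352 = 0.1057
risk, low-dose patients = 318/4699 = 0.0677
RR = 0.1057 / 0.0677 = 1.56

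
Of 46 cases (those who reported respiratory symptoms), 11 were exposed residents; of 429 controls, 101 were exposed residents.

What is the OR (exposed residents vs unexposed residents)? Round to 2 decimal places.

OR = (11 × 328) / (101 × 35) = 3608/3535 ≈ 1.02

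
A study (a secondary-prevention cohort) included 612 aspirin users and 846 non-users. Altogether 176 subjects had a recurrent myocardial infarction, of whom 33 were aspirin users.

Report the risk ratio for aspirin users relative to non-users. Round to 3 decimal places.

0.319

aspirin users without the outcome: 612 − 33 = 579
non-users with the outcome: 176 − 33 = 143
non-users without the outcome: 846 − 143 = 703
risk, aspirin users = 33/612 = 0.0539
risk, non-users = 143/846 = 0.1690
RR = 0.0539 / 0.1690 = 0.319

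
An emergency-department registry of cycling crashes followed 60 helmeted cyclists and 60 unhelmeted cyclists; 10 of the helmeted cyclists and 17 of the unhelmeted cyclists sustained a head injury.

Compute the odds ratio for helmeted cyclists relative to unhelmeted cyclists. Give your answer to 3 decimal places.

OR = (10 × 43) / (50 × 17) = 430/850 ≈ 0.506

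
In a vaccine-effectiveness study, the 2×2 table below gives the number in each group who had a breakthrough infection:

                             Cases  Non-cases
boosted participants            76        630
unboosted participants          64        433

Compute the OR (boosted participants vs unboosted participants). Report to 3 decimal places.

OR = (76 × 433) / (630 × 64) = 32908/40320 ≈ 0.816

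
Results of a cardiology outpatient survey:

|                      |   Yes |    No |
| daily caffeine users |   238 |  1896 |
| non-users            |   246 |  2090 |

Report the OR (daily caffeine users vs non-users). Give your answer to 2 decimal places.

OR = (238 × 2090) / (1896 × 246) = 497420/466416 ≈ 1.07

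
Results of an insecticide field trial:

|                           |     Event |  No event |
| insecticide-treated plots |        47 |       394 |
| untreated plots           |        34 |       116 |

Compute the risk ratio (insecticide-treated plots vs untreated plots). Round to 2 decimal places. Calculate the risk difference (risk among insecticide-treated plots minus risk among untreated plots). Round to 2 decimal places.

RR = 0.47; RD = -0.12

risk, insecticide-treated plots = 47/441 = 0.1066
risk, untreated plots = 34/150 = 0.2267
RR = 0.1066 / 0.2267 = 0.47
risk difference = 0.1066 − 0.2267 = -0.12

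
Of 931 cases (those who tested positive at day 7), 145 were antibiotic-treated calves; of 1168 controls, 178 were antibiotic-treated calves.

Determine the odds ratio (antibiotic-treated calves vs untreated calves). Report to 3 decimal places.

OR = (145 × 990) / (178 × 786) = 143550/139908 ≈ 1.026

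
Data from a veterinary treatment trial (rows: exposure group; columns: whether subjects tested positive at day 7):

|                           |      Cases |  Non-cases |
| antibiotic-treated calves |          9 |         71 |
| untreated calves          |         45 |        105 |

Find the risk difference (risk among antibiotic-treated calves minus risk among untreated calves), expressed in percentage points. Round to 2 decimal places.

risk, antibiotic-treated calves = 9/80 = 0.1125
risk, untreated calves = 45/150 = 0.3000
risk difference = 0.1125 − 0.3000 = -0.1875 → -18.75 percentage points

-18.75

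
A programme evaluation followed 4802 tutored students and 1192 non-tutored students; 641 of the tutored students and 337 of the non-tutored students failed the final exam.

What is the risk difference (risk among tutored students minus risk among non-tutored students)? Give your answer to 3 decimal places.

RD: -0.149

risk, tutored students = 641/4802 = 0.1335
risk, non-tutored students = 337/1192 = 0.2827
risk difference = 0.1335 − 0.2827 = -0.149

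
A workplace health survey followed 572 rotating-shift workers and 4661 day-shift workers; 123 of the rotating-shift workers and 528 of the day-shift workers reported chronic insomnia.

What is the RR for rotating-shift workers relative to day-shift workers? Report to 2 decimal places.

risk, rotating-shift workers = 123/572 = 0.2150
risk, day-shift workers = 528/4661 = 0.1133
RR = 0.2150 / 0.1133 = 1.90

RR: 1.90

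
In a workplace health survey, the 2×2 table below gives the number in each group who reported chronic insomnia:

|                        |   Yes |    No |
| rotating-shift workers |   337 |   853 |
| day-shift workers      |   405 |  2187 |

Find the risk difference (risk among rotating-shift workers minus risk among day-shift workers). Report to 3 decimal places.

risk, rotating-shift workers = 337/1190 = 0.2832
risk, day-shift workers = 405/2592 = 0.1562
risk difference = 0.2832 − 0.1562 = 0.127

0.127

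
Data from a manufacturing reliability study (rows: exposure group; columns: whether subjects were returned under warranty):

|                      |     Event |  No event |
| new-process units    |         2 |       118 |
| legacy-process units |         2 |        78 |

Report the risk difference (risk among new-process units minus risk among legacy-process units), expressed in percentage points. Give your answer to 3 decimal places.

risk, new-process units = 2/120 = 0.01667
risk, legacy-process units = 2/80 = 0.02500
risk difference = 0.01667 − 0.02500 = -0.00833 → -0.833 percentage points

-0.833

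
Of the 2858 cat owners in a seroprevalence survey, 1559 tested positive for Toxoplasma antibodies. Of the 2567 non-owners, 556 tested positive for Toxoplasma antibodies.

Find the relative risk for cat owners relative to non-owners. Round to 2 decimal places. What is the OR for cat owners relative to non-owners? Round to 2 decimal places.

risk, cat owners = 1559/2858 = 0.5455
risk, non-owners = 556/2567 = 0.2166
RR = 0.5455 / 0.2166 = 2.52
OR = (1559 × 2011) / (1299 × 556) = 3135149/722244 ≈ 4.34

RR = 2.52; OR = 4.34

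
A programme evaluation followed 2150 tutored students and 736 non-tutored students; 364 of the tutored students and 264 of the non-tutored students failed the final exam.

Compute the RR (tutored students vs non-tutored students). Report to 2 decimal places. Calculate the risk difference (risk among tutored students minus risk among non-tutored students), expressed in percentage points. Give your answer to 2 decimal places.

risk, tutored students = 364/2150 = 0.1693
risk, non-tutored students = 264/736 = 0.3587
RR = 0.1693 / 0.3587 = 0.47
risk difference = 0.1693 − 0.3587 = -0.1894 → -18.94 percentage points

RR = 0.47; RD = -18.94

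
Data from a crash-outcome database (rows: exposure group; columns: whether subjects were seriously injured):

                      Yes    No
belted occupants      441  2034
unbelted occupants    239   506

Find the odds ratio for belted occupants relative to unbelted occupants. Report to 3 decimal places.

OR = (441 × 506) / (2034 × 239) = 223146/486126 ≈ 0.459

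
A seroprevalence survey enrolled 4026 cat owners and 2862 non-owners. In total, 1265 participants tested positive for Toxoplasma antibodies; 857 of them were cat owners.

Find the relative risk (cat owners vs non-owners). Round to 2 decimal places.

RR ≈ 1.49

cat owners without the outcome: 4026 − 857 = 3169
non-owners with the outcome: 1265 − 857 = 408
non-owners without the outcome: 2862 − 408 = 2454
risk, cat owners = 857/4026 = 0.2129
risk, non-owners = 408/2862 = 0.1426
RR = 0.2129 / 0.1426 = 1.49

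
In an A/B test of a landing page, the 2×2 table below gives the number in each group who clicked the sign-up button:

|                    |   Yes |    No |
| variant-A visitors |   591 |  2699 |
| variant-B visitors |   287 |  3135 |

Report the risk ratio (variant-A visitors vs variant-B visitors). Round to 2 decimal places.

risk, variant-A visitors = 591/3290 = 0.1796
risk, variant-B visitors = 287/3422 = 0.0839
RR = 0.1796 / 0.0839 = 2.14

2.14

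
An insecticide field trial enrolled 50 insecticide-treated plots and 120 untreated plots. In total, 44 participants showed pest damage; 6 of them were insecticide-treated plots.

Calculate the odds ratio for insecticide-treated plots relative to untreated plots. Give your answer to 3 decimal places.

OR = 0.294

insecticide-treated plots without the outcome: 50 − 6 = 44
untreated plots with the outcome: 44 − 6 = 38
untreated plots without the outcome: 120 − 38 = 82
OR = (6 × 82) / (44 × 38) = 492/1672 ≈ 0.294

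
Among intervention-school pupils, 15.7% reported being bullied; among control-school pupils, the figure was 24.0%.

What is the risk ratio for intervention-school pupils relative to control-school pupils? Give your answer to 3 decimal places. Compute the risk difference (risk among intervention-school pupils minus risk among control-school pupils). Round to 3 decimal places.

RR = 0.654; RD = -0.083

RR = 0.1570 / 0.2400 = 0.654
risk difference = 0.1570 − 0.2400 = -0.083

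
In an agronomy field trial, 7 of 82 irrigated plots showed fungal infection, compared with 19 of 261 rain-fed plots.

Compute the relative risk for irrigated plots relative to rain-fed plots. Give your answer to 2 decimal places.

RR ≈ 1.17

risk, irrigated plots = 7/82 = 0.0854
risk, rain-fed plots = 19/261 = 0.0728
RR = 0.0854 / 0.0728 = 1.17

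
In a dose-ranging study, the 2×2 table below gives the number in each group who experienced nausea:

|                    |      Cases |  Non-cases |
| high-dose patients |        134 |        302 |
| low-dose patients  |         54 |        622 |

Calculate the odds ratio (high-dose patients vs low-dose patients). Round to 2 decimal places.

odds, high-dose patients = 134/302 = 0.4437
odds, low-dose patients = 54/622 = 0.0868
OR = 0.4437 / 0.0868 = 5.11

5.11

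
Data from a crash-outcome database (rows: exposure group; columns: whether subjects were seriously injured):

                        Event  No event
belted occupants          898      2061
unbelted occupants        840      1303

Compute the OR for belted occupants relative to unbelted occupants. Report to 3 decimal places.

OR = (898 × 1303) / (2061 × 840) = 1170094/1731240 ≈ 0.676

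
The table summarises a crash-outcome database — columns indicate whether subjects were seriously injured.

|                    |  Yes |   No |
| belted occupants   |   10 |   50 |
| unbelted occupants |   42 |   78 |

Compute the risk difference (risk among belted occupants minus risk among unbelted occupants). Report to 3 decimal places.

-0.183

risk, belted occupants = 10/60 = 0.1667
risk, unbelted occupants = 42/120 = 0.3500
risk difference = 0.1667 − 0.3500 = -0.183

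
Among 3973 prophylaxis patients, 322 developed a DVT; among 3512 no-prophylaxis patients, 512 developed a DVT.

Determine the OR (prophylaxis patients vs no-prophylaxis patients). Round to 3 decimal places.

0.517

odds, prophylaxis patients = 322/3651 = 0.0882
odds, no-prophylaxis patients = 512/3000 = 0.1707
OR = 0.0882 / 0.1707 = 0.517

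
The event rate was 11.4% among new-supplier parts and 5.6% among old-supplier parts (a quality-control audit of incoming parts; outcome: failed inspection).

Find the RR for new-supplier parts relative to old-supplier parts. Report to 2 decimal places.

RR = 0.1140 / 0.0560 = 2.04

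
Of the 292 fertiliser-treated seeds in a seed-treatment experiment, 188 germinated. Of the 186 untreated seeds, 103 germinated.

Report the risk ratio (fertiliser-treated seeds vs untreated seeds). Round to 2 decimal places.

1.16

risk, fertiliser-treated seeds = 188/292 = 0.6438
risk, untreated seeds = 103/186 = 0.5538
RR = 0.6438 / 0.5538 = 1.16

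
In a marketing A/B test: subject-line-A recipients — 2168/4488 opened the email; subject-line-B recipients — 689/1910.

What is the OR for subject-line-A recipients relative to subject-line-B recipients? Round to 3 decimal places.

OR = (2168 × 1221) / (2320 × 689) = 2647128/1598480 ≈ 1.656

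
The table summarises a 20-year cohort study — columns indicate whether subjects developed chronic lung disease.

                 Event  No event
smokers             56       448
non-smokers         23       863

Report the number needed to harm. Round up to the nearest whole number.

risk, smokers = 56/504 = 0.111111
risk, non-smokers = 23/886 = 0.025959
absolute risk difference = 0.085152
1 / 0.085152 = 11.744 → round up → 12

NNH: 12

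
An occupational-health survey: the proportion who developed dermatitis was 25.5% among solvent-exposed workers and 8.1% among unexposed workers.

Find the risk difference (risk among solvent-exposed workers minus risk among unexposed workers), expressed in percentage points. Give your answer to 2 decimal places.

RD: 17.40

risk difference = 0.2550 − 0.0810 = 0.1740 → 17.40 percentage points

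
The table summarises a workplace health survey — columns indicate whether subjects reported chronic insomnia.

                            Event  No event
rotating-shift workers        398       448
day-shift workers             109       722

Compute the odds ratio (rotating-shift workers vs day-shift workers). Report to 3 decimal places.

OR = (398 × 722) / (448 × 109) = 287356/48832 ≈ 5.885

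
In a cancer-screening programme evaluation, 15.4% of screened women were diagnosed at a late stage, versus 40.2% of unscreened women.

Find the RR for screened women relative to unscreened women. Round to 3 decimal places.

RR = 0.1540 / 0.4020 = 0.383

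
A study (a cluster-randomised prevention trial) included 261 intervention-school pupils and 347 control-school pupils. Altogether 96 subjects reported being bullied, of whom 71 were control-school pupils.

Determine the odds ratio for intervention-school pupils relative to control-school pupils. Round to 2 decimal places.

intervention-school pupils with the outcome: 96 − 71 = 25
intervention-school pupils without the outcome: 261 − 25 = 236
control-school pupils without the outcome: 347 − 71 = 276
OR = (25 × 276) / (236 × 71) = 6900/16756 ≈ 0.41

0.41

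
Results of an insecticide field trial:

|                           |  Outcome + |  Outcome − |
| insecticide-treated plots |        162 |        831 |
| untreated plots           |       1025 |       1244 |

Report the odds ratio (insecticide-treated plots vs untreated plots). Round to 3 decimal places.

OR = (162 × 1244) / (831 × 1025) = 201528/851775 ≈ 0.237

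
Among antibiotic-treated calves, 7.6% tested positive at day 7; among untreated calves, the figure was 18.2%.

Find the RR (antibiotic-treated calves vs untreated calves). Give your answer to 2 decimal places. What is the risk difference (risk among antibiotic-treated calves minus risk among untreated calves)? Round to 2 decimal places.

RR = 0.0760 / 0.1820 = 0.42
risk difference = 0.0760 − 0.1820 = -0.11

RR = 0.42; RD = -0.11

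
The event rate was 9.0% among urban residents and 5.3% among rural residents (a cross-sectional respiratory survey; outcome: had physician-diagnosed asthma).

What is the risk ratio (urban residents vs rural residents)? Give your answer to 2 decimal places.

RR = 0.0900 / 0.0530 = 1.70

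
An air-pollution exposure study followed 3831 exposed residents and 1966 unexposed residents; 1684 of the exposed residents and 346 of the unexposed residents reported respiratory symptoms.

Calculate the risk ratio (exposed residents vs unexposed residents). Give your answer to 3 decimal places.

risk, exposed residents = 1684/3831 = 0.4396
risk, unexposed residents = 346/1966 = 0.1760
RR = 0.4396 / 0.1760 = 2.498

RR = 2.498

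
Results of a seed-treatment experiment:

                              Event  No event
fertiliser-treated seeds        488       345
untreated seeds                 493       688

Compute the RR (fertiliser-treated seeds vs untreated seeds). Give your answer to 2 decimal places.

1.40

risk, fertiliser-treated seeds = 488/833 = 0.5858
risk, untreated seeds = 493/1181 = 0.4174
RR = 0.5858 / 0.4174 = 1.40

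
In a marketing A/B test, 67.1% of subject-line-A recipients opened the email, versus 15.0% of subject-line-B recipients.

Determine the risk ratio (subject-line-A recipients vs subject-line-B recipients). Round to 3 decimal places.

RR = 0.6710 / 0.1500 = 4.473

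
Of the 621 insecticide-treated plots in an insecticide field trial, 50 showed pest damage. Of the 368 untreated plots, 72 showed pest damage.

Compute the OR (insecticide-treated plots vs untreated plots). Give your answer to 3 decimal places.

OR = (50 × 296) / (571 × 72) = 14800/41112 ≈ 0.360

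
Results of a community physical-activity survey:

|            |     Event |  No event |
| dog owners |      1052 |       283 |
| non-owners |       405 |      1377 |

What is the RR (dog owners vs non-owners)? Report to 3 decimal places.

risk, dog owners = 1052/1335 = 0.7880
risk, non-owners = 405/1782 = 0.2273
RR = 0.7880 / 0.2273 = 3.467

3.467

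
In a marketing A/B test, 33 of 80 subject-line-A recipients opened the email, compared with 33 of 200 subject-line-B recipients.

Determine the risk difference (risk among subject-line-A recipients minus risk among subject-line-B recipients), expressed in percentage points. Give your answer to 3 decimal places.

24.750

risk, subject-line-A recipients = 33/80 = 0.4125
risk, subject-line-B recipients = 33/200 = 0.1650
risk difference = 0.4125 − 0.1650 = 0.2475 → 24.750 percentage points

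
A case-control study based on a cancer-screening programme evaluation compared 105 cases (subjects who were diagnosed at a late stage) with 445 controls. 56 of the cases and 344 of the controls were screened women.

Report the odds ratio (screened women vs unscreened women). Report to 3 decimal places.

OR = (56 × 101) / (344 × 49) = 5656/16856 ≈ 0.336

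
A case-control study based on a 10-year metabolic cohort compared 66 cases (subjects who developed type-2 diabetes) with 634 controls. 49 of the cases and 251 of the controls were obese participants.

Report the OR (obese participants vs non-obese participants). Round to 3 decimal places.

OR = (49 × 383) / (251 × 17) = 18767/4267 ≈ 4.398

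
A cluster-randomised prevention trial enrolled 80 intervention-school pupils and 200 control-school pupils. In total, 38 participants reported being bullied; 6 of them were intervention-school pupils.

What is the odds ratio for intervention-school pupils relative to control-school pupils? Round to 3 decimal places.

0.426

intervention-school pupils without the outcome: 80 − 6 = 74
control-school pupils with the outcome: 38 − 6 = 32
control-school pupils without the outcome: 200 − 32 = 168
odds, intervention-school pupils = 6/74 = 0.0811
odds, control-school pupils = 32/168 = 0.1905
OR = 0.0811 / 0.1905 = 0.426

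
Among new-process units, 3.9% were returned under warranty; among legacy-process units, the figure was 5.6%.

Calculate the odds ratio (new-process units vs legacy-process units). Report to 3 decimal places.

odds, new-process units = 0.03900/0.96100 = 0.04058
odds, legacy-process units = 0.05600/0.94400 = 0.05932
OR = 0.04058 / 0.05932 = 0.684

0.684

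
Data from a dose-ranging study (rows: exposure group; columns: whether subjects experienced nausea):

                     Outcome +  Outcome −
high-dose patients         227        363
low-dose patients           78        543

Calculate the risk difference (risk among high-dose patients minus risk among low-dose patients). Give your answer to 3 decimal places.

0.259

risk, high-dose patients = 227/590 = 0.3847
risk, low-dose patients = 78/621 = 0.1256
risk difference = 0.3847 − 0.1256 = 0.259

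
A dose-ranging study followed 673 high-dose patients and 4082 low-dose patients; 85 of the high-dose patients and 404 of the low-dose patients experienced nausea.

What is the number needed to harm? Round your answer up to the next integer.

risk, high-dose patients = 85/673 = 0.126300
risk, low-dose patients = 404/4082 = 0.098971
absolute risk difference = 0.027329
1 / 0.027329 = 36.591 → round up → 37

37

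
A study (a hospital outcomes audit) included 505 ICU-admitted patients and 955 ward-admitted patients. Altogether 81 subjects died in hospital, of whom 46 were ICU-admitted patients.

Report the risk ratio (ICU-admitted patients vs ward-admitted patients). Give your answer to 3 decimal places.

ICU-admitted patients without the outcome: 505 − 46 = 459
ward-admitted patients with the outcome: 81 − 46 = 35
ward-admitted patients without the outcome: 955 − 35 = 920
risk, ICU-admitted patients = 46/505 = 0.09109
risk, ward-admitted patients = 35/955 = 0.03665
RR = 0.09109 / 0.03665 = 2.485

2.485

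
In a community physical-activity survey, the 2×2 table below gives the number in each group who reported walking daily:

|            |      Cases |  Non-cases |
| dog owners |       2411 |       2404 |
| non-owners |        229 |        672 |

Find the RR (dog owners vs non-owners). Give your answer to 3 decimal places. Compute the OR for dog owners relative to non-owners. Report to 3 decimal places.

RR = 1.970; OR = 2.943

risk, dog owners = 2411/4815 = 0.5007
risk, non-owners = 229/901 = 0.2542
RR = 0.5007 / 0.2542 = 1.970
odds, dog owners = 2411/2404 = 1.0029
odds, non-owners = 229/672 = 0.3408
OR = 1.0029 / 0.3408 = 2.943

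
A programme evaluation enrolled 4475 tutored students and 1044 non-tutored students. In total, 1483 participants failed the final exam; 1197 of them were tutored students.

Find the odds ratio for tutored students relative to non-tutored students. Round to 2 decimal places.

tutored students without the outcome: 4475 − 1197 = 3278
non-tutored students with the outcome: 1483 − 1197 = 286
non-tutored students without the outcome: 1044 − 286 = 758
OR = (1197 × 758) / (3278 × 286) = 907326/937508 ≈ 0.97

0.97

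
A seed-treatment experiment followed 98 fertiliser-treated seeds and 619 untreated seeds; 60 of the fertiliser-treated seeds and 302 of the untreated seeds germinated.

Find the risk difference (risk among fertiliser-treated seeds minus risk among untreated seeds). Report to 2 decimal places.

0.12

risk, fertiliser-treated seeds = 60/98 = 0.6122
risk, untreated seeds = 302/619 = 0.4879
risk difference = 0.6122 − 0.4879 = 0.12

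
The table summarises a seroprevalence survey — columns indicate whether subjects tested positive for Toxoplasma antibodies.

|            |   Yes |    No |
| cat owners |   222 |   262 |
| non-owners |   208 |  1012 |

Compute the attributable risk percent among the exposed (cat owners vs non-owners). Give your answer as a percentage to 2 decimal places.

risk, cat owners = 222/484 = 0.4587
risk, non-owners = 208/1220 = 0.1705
AR% = (0.4587 − 0.1705) / 0.4587 = 0.6283 → 62.83%

AR% ≈ 62.83%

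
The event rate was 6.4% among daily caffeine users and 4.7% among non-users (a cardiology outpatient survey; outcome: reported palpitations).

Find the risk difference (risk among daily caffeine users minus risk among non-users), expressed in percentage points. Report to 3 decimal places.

1.700

risk difference = 0.06400 − 0.04700 = 0.01700 → 1.700 percentage points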